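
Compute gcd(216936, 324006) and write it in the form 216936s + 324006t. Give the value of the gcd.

6

Repeated division:
324006 = 1·216936 + 107070
216936 = 2·107070 + 2796
107070 = 38·2796 + 822
2796 = 3·822 + 330
822 = 2·330 + 162
330 = 2·162 + 6
162 = 27·6 + 0
gcd(216936, 324006) = 6.
Express as a combination:
6 = 330 − 2·162
6 = −2·822 + 5·330
6 = 5·2796 − 17·822
6 = −17·107070 + 651·2796
6 = 651·216936 − 1319·107070
6 = −1319·324006 + 1970·216936
So 6 = (-1319)·324006 + (1970)·216936.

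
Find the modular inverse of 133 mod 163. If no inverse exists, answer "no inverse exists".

Apply the Euclidean algorithm to 163 and 133:
163 = 1*133 + 30
133 = 4*30 + 13
30 = 2*13 + 4
13 = 3*4 + 1
4 = 4*1 + 0
gcd = 1, so the inverse exists. Back-substitute:
1 = 13 − 3·4
1 = −3·30 + 7·13
1 = 7·133 − 31·30
1 = −31·163 + 38·133
So 133·38 ≡ 1 (mod 163).

38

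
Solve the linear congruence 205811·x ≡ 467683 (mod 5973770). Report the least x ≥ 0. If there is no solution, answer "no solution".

1424023

First find gcd(205811, 5973770):
5973770 = 29·205811 + 5251
205811 = 39·5251 + 1022
5251 = 5·1022 + 141
1022 = 7·141 + 35
141 = 4·35 + 1
35 = 35·1 + 0
gcd = 1, so a unique solution mod 5973770 exists.
Back-substitute for the Bézout coefficients:
1 = 141 − 4·35
1 = −4·1022 + 29·141
1 = 29·5251 − 149·1022
1 = −149·205811 + 5840·5251
1 = 5840·5973770 − 169509·205811
So 205811·(-169509) ≡ 1 (mod 5973770), giving 205811⁻¹ ≡ 5804261.
x ≡ 205811⁻¹·467683 ≡ 5804261·467683 ≡ 1424023 (mod 5973770).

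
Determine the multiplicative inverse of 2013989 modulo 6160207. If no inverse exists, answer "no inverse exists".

Extended Euclidean algorithm:
6160207 = 3×2013989 + 118240
2013989 = 17×118240 + 3909
118240 = 30×3909 + 970
3909 = 4×970 + 29
970 = 33×29 + 13
29 = 2×13 + 3
13 = 4×3 + 1
3 = 3×1 + 0
Since gcd(2013989, 6160207) = 1, back-substitute to write 1 as a combination:
1 = 13 − 4·3
1 = −4·29 + 9·13
1 = 9·970 − 301·29
1 = −301·3909 + 1213·970
1 = 1213·118240 − 36691·3909
1 = −36691·2013989 + 624960·118240
1 = 624960·6160207 − 1911571·2013989
Thus 2013989·(-1911571) ≡ 1 (mod 6160207); reducing, -1911571 mod 6160207 = 4248636.

4248636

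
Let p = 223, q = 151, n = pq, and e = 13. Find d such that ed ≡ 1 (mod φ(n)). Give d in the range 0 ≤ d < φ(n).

28177

φ(n) = (p−1)(q−1) = 222·150 = 33300.
Need d with 13·d ≡ 1 (mod 33300). Apply the extended Euclidean algorithm:
33300 = 2561·13 + 7
13 = 1·7 + 6
7 = 1·6 + 1
6 = 6·1 + 0
Back-substitute:
1 = 7 − 6
1 = −13 + 2·7
1 = 2·33300 − 5123·13
So 13·(-5123) ≡ 1 (mod 33300), hence d ≡ -5123 ≡ 28177 (mod 33300).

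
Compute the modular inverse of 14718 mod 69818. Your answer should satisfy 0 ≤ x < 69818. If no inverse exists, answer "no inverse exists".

Euclidean algorithm on 69818, 14718:
69818 = 4*14718 + 10946
14718 = 1*10946 + 3772
10946 = 2*3772 + 3402
3772 = 1*3402 + 370
3402 = 9*370 + 72
370 = 5*72 + 10
72 = 7*10 + 2
10 = 5*2 + 0
Since gcd = 2 > 1, 14718 is not a unit mod 69818.

no inverse exists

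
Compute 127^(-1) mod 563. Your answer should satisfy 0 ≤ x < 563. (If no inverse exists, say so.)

gcd(563, 127) by repeated division:
563 = 4×127 + 55
127 = 2×55 + 17
55 = 3×17 + 4
17 = 4×4 + 1
4 = 4×1 + 0
gcd = 1, so the inverse exists. Back-substitute:
1 = 17 − 4·4
1 = −4·55 + 13·17
1 = 13·127 − 30·55
1 = −30·563 + 133·127
So 127·133 ≡ 1 (mod 563).

133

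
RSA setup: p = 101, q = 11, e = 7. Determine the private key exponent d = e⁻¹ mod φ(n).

φ(n) = (p−1)(q−1) = 100·10 = 1000.
Need d with 7·d ≡ 1 (mod 1000). Apply the extended Euclidean algorithm:
1000 = 142*7 + 6
7 = 1*6 + 1
6 = 6*1 + 0
Back-substitute:
1 = 7 − 6
1 = −1000 + 143·7
So 7·143 ≡ 1 (mod 1000), hence d = 143.

143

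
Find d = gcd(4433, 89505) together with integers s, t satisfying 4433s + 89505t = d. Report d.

Repeated division:
89505 = 20*4433 + 845
4433 = 5*845 + 208
845 = 4*208 + 13
208 = 16*13 + 0
gcd(4433, 89505) = 13.
Express as a combination:
13 = 845 − 4·208
13 = −4·4433 + 21·845
13 = 21·89505 − 424·4433
So 13 = (21)·89505 + (-424)·4433.

13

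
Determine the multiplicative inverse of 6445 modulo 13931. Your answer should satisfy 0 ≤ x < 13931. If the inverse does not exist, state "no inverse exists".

13021

Extended Euclidean algorithm:
13931 = 2·6445 + 1041
6445 = 6·1041 + 199
1041 = 5·199 + 46
199 = 4·46 + 15
46 = 3·15 + 1
15 = 15·1 + 0
Since gcd(6445, 13931) = 1, back-substitute to write 1 as a combination:
1 = 46 − 3·15
1 = −3·199 + 13·46
1 = 13·1041 − 68·199
1 = −68·6445 + 421·1041
1 = 421·13931 − 910·6445
Hence 6445⁻¹ ≡ -910 ≡ 13021 (mod 13931).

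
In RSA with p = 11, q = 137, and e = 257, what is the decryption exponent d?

φ(n) = (p−1)(q−1) = 10·136 = 1360.
Need d with 257·d ≡ 1 (mod 1360). Apply the extended Euclidean algorithm:
1360 = 5*257 + 75
257 = 3*75 + 32
75 = 2*32 + 11
32 = 2*11 + 10
11 = 1*10 + 1
10 = 10*1 + 0
Back-substitute:
1 = 11 − 10
1 = −32 + 3·11
1 = 3·75 − 7·32
1 = −7·257 + 24·75
1 = 24·1360 − 127·257
So 257·(-127) ≡ 1 (mod 1360), hence d ≡ -127 ≡ 1233 (mod 1360).

1233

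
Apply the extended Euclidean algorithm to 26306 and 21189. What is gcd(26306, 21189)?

Apply Euclid's algorithm to 26306 and 21189:
26306 = 1·21189 + 5117
21189 = 4·5117 + 721
5117 = 7·721 + 70
721 = 10·70 + 21
70 = 3·21 + 7
21 = 3·7 + 0
gcd(26306, 21189) = 7.
Express as a combination:
7 = 70 − 3·21
7 = −3·721 + 31·70
7 = 31·5117 − 220·721
7 = −220·21189 + 911·5117
7 = 911·26306 − 1131·21189
So 7 = (911)·26306 + (-1131)·21189.

7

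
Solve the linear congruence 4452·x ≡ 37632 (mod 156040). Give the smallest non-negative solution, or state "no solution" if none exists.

First find gcd(4452, 156040):
156040 = 35·4452 + 220
4452 = 20·220 + 52
220 = 4·52 + 12
52 = 4·12 + 4
12 = 3·4 + 0
gcd = 4 and 4 | 37632, so solutions exist. Divide through by 4: 1113x ≡ 9408 (mod 39010).
Now find 1113⁻¹ mod 39010:
39010 = 35×1113 + 55
1113 = 20×55 + 13
55 = 4×13 + 3
13 = 4×3 + 1
3 = 3×1 + 0
Back-substitute:
1 = 13 − 4·3
1 = −4·55 + 17·13
1 = 17·1113 − 344·55
1 = −344·39010 + 12057·1113
So 1113⁻¹ ≡ 12057 (mod 39010).
Then x ≡ 12057·9408 ≡ 30186 (mod 39010); the smallest non-negative solution is x = 30186.

30186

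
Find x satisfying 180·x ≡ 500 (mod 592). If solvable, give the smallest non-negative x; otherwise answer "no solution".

First find gcd(180, 592):
592 = 3*180 + 52
180 = 3*52 + 24
52 = 2*24 + 4
24 = 6*4 + 0
gcd = 4 and 4 | 500, so solutions exist. Divide through by 4: 45x ≡ 125 (mod 148).
Now find 45⁻¹ mod 148:
148 = 3·45 + 13
45 = 3·13 + 6
13 = 2·6 + 1
6 = 6·1 + 0
Back-substitute:
1 = 13 − 2·6
1 = −2·45 + 7·13
1 = 7·148 − 23·45
So 45·(-23) ≡ 1 (mod 148), i.e. 45⁻¹ ≡ 125.
Then x ≡ 125·125 ≡ 85 (mod 148); the smallest non-negative solution is x = 85.

85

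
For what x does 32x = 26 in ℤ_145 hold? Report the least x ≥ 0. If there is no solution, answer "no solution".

28

First find gcd(32, 145):
145 = 4×32 + 17
32 = 1×17 + 15
17 = 1×15 + 2
15 = 7×2 + 1
2 = 2×1 + 0
gcd = 1, so a unique solution mod 145 exists.
Back-substitute for the Bézout coefficients:
1 = 15 − 7·2
1 = −7·17 + 8·15
1 = 8·32 − 15·17
1 = −15·145 + 68·32
So 32·(68) ≡ 1 (mod 145), giving 32⁻¹ ≡ 68.
x ≡ 32⁻¹·26 ≡ 68·26 ≡ 28 (mod 145).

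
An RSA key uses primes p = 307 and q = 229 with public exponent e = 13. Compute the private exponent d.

48301

φ(n) = (p−1)(q−1) = 306·228 = 69768.
Need d with 13·d ≡ 1 (mod 69768). Apply the extended Euclidean algorithm:
69768 = 5366·13 + 10
13 = 1·10 + 3
10 = 3·3 + 1
3 = 3·1 + 0
Back-substitute:
1 = 10 − 3·3
1 = −3·13 + 4·10
1 = 4·69768 − 21467·13
So 13·(-21467) ≡ 1 (mod 69768), hence d ≡ -21467 ≡ 48301 (mod 69768).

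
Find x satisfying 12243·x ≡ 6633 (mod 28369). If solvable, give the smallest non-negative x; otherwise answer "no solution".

First find gcd(12243, 28369):
28369 = 2×12243 + 3883
12243 = 3×3883 + 594
3883 = 6×594 + 319
594 = 1×319 + 275
319 = 1×275 + 44
275 = 6×44 + 11
44 = 4×11 + 0
gcd = 11 and 11 | 6633, so solutions exist. Divide through by 11: 1113x ≡ 603 (mod 2579).
Now find 1113⁻¹ mod 2579:
2579 = 2×1113 + 353
1113 = 3×353 + 54
353 = 6×54 + 29
54 = 1×29 + 25
29 = 1×25 + 4
25 = 6×4 + 1
4 = 4×1 + 0
Back-substitute:
1 = 25 − 6·4
1 = −6·29 + 7·25
1 = 7·54 − 13·29
1 = −13·353 + 85·54
1 = 85·1113 − 268·353
1 = −268·2579 + 621·1113
So 1113⁻¹ ≡ 621 (mod 2579).
Then x ≡ 621·603 ≡ 508 (mod 2579); the smallest non-negative solution is x = 508.

508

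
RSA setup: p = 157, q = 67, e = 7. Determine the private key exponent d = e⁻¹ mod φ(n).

φ(n) = (p−1)(q−1) = 156·66 = 10296.
Need d with 7·d ≡ 1 (mod 10296). Apply the extended Euclidean algorithm:
10296 = 1470·7 + 6
7 = 1·6 + 1
6 = 6·1 + 0
Back-substitute:
1 = 7 − 6
1 = −10296 + 1471·7
So 7·1471 ≡ 1 (mod 10296), hence d = 1471.

1471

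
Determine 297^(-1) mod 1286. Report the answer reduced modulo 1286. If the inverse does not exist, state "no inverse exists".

gcd(1286, 297) by repeated division:
1286 = 4×297 + 98
297 = 3×98 + 3
98 = 32×3 + 2
3 = 1×2 + 1
2 = 2×1 + 0
The gcd is 1. Working backward:
1 = 3 − 2
1 = −98 + 33·3
1 = 33·297 − 100·98
1 = −100·1286 + 433·297
So 297·433 ≡ 1 (mod 1286).

433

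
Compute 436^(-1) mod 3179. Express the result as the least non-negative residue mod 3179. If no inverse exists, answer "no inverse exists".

2428

Apply the Euclidean algorithm to 3179 and 436:
3179 = 7·436 + 127
436 = 3·127 + 55
127 = 2·55 + 17
55 = 3·17 + 4
17 = 4·4 + 1
4 = 4·1 + 0
The gcd is 1. Working backward:
1 = 17 − 4·4
1 = −4·55 + 13·17
1 = 13·127 − 30·55
1 = −30·436 + 103·127
1 = 103·3179 − 751·436
Thus 436·(-751) ≡ 1 (mod 3179); reducing, -751 mod 3179 = 2428.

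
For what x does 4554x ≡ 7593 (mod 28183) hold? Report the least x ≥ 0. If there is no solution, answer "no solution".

First find gcd(4554, 28183):
28183 = 6·4554 + 859
4554 = 5·859 + 259
859 = 3·259 + 82
259 = 3·82 + 13
82 = 6·13 + 4
13 = 3·4 + 1
4 = 4·1 + 0
gcd = 1, so a unique solution mod 28183 exists.
Back-substitute for the Bézout coefficients:
1 = 13 − 3·4
1 = −3·82 + 19·13
1 = 19·259 − 60·82
1 = −60·859 + 199·259
1 = 199·4554 − 1055·859
1 = −1055·28183 + 6529·4554
So 4554·(6529) ≡ 1 (mod 28183), giving 4554⁻¹ ≡ 6529.
x ≡ 4554⁻¹·7593 ≡ 6529·7593 ≡ 800 (mod 28183).

800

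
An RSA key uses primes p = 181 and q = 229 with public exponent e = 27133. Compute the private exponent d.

8437

φ(n) = (p−1)(q−1) = 180·228 = 41040.
Need d with 27133·d ≡ 1 (mod 41040). Apply the extended Euclidean algorithm:
41040 = 1*27133 + 13907
27133 = 1*13907 + 13226
13907 = 1*13226 + 681
13226 = 19*681 + 287
681 = 2*287 + 107
287 = 2*107 + 73
107 = 1*73 + 34
73 = 2*34 + 5
34 = 6*5 + 4
5 = 1*4 + 1
4 = 4*1 + 0
Back-substitute:
1 = 5 − 4
1 = −34 + 7·5
1 = 7·73 − 15·34
1 = −15·107 + 22·73
1 = 22·287 − 59·107
1 = −59·681 + 140·287
1 = 140·13226 − 2719·681
1 = −2719·13907 + 2859·13226
1 = 2859·27133 − 5578·13907
1 = −5578·41040 + 8437·27133
So 27133·8437 ≡ 1 (mod 41040), hence d = 8437.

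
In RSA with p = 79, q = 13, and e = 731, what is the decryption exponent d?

347

φ(n) = (p−1)(q−1) = 78·12 = 936.
Need d with 731·d ≡ 1 (mod 936). Apply the extended Euclidean algorithm:
936 = 1×731 + 205
731 = 3×205 + 116
205 = 1×116 + 89
116 = 1×89 + 27
89 = 3×27 + 8
27 = 3×8 + 3
8 = 2×3 + 2
3 = 1×2 + 1
2 = 2×1 + 0
Back-substitute:
1 = 3 − 2
1 = −8 + 3·3
1 = 3·27 − 10·8
1 = −10·89 + 33·27
1 = 33·116 − 43·89
1 = −43·205 + 76·116
1 = 76·731 − 271·205
1 = −271·936 + 347·731
So 731·347 ≡ 1 (mod 936), hence d = 347.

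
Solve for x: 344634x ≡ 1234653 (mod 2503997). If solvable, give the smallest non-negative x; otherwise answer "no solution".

1790737

First find gcd(344634, 2503997):
2503997 = 7·344634 + 91559
344634 = 3·91559 + 69957
91559 = 1·69957 + 21602
69957 = 3·21602 + 5151
21602 = 4·5151 + 998
5151 = 5·998 + 161
998 = 6·161 + 32
161 = 5·32 + 1
32 = 32·1 + 0
gcd = 1, so a unique solution mod 2503997 exists.
Back-substitute for the Bézout coefficients:
1 = 161 − 5·32
1 = −5·998 + 31·161
1 = 31·5151 − 160·998
1 = −160·21602 + 671·5151
1 = 671·69957 − 2173·21602
1 = −2173·91559 + 2844·69957
1 = 2844·344634 − 10705·91559
1 = −10705·2503997 + 77779·344634
So 344634·(77779) ≡ 1 (mod 2503997), giving 344634⁻¹ ≡ 77779.
x ≡ 344634⁻¹·1234653 ≡ 77779·1234653 ≡ 1790737 (mod 2503997).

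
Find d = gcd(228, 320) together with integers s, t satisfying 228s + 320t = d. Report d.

4

Apply Euclid's algorithm to 320 and 228:
320 = 1×228 + 92
228 = 2×92 + 44
92 = 2×44 + 4
44 = 11×4 + 0
gcd(228, 320) = 4.
Working backward:
4 = 92 − 2·44
4 = −2·228 + 5·92
4 = 5·320 − 7·228
So 4 = (5)·320 + (-7)·228.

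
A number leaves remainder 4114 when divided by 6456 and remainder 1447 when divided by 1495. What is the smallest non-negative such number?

3800242

Write x = 4114 + 6456·k. Then 6456·k ≡ 1447 − 4114 ≡ 323 (mod 1495).
Need 6456⁻¹ mod 1495. Extended Euclid on (1495, 476):
1495 = 3×476 + 67
476 = 7×67 + 7
67 = 9×7 + 4
7 = 1×4 + 3
4 = 1×3 + 1
3 = 3×1 + 0
Back-substitute:
1 = 4 − 3
1 = −7 + 2·4
1 = 2·67 − 19·7
1 = −19·476 + 135·67
1 = 135·1495 − 424·476
6456⁻¹ ≡ 1071 (mod 1495), so k ≡ 1071·323 ≡ 588 (mod 1495).
x = 4114 + 6456·588 = 3800242.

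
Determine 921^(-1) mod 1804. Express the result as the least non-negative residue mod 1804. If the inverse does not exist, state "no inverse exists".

997

Apply the Euclidean algorithm to 1804 and 921:
1804 = 1·921 + 883
921 = 1·883 + 38
883 = 23·38 + 9
38 = 4·9 + 2
9 = 4·2 + 1
2 = 2·1 + 0
gcd = 1, so the inverse exists. Back-substitute:
1 = 9 − 4·2
1 = −4·38 + 17·9
1 = 17·883 − 395·38
1 = −395·921 + 412·883
1 = 412·1804 − 807·921
Hence 921⁻¹ ≡ -807 ≡ 997 (mod 1804).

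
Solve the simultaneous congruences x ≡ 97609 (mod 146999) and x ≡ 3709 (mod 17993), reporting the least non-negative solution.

311588490

Write x = 97609 + 146999·k. Then 146999·k ≡ 3709 − 97609 ≡ 14058 (mod 17993).
Need 146999⁻¹ mod 17993. Extended Euclid on (17993, 3055):
17993 = 5·3055 + 2718
3055 = 1·2718 + 337
2718 = 8·337 + 22
337 = 15·22 + 7
22 = 3·7 + 1
7 = 7·1 + 0
Back-substitute:
1 = 22 − 3·7
1 = −3·337 + 46·22
1 = 46·2718 − 371·337
1 = −371·3055 + 417·2718
1 = 417·17993 − 2456·3055
146999⁻¹ ≡ 15537 (mod 17993), so k ≡ 15537·14058 ≡ 2119 (mod 17993).
x = 97609 + 146999·2119 = 311588490.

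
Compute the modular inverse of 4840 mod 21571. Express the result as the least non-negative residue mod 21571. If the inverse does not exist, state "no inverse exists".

no inverse exists

Compute gcd(4840, 21571):
21571 = 4×4840 + 2211
4840 = 2×2211 + 418
2211 = 5×418 + 121
418 = 3×121 + 55
121 = 2×55 + 11
55 = 5×11 + 0
The gcd is 11, not 1, hence no inverse exists.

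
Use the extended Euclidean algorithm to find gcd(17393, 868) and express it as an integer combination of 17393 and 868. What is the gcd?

Apply Euclid's algorithm to 17393 and 868:
17393 = 20*868 + 33
868 = 26*33 + 10
33 = 3*10 + 3
10 = 3*3 + 1
3 = 3*1 + 0
gcd(17393, 868) = 1.
Working backward:
1 = 10 − 3·3
1 = −3·33 + 10·10
1 = 10·868 − 263·33
1 = −263·17393 + 5270·868
So 1 = (-263)·17393 + (5270)·868.

1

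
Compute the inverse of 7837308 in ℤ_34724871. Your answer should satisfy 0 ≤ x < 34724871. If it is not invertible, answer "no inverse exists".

no inverse exists

Compute gcd(7837308, 34724871):
34724871 = 4*7837308 + 3375639
7837308 = 2*3375639 + 1086030
3375639 = 3*1086030 + 117549
1086030 = 9*117549 + 28089
117549 = 4*28089 + 5193
28089 = 5*5193 + 2124
5193 = 2*2124 + 945
2124 = 2*945 + 234
945 = 4*234 + 9
234 = 26*9 + 0
The gcd is 9, not 1, hence no inverse exists.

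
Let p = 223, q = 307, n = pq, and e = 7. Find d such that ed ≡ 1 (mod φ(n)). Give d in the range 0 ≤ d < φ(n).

48523

φ(n) = (p−1)(q−1) = 222·306 = 67932.
Need d with 7·d ≡ 1 (mod 67932). Apply the extended Euclidean algorithm:
67932 = 9704*7 + 4
7 = 1*4 + 3
4 = 1*3 + 1
3 = 3*1 + 0
Back-substitute:
1 = 4 − 3
1 = −7 + 2·4
1 = 2·67932 − 19409·7
So 7·(-19409) ≡ 1 (mod 67932), hence d ≡ -19409 ≡ 48523 (mod 67932).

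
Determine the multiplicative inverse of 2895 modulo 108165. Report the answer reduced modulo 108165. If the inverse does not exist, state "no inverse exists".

Compute gcd(2895, 108165):
108165 = 37·2895 + 1050
2895 = 2·1050 + 795
1050 = 1·795 + 255
795 = 3·255 + 30
255 = 8·30 + 15
30 = 2·15 + 0
gcd(2895, 108165) = 15 ≠ 1, so 2895 has no multiplicative inverse modulo 108165.

no inverse exists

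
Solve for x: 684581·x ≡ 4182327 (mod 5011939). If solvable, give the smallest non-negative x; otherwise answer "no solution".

First find gcd(684581, 5011939):
5011939 = 7×684581 + 219872
684581 = 3×219872 + 24965
219872 = 8×24965 + 20152
24965 = 1×20152 + 4813
20152 = 4×4813 + 900
4813 = 5×900 + 313
900 = 2×313 + 274
313 = 1×274 + 39
274 = 7×39 + 1
39 = 39×1 + 0
gcd = 1, so a unique solution mod 5011939 exists.
Back-substitute for the Bézout coefficients:
1 = 274 − 7·39
1 = −7·313 + 8·274
1 = 8·900 − 23·313
1 = −23·4813 + 123·900
1 = 123·20152 − 515·4813
1 = −515·24965 + 638·20152
1 = 638·219872 − 5619·24965
1 = −5619·684581 + 17495·219872
1 = 17495·5011939 − 128084·684581
So 684581·(-128084) ≡ 1 (mod 5011939), giving 684581⁻¹ ≡ 4883855.
x ≡ 684581⁻¹·4182327 ≡ 4883855·4182327 ≡ 1904669 (mod 5011939).

1904669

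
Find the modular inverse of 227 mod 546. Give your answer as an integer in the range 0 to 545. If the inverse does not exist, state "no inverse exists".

gcd(546, 227) by repeated division:
546 = 2·227 + 92
227 = 2·92 + 43
92 = 2·43 + 6
43 = 7·6 + 1
6 = 6·1 + 0
Since gcd(227, 546) = 1, back-substitute to write 1 as a combination:
1 = 43 − 7·6
1 = −7·92 + 15·43
1 = 15·227 − 37·92
1 = −37·546 + 89·227
So 227·89 ≡ 1 (mod 546).

89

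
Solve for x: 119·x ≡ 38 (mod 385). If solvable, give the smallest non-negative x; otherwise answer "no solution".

gcd(119, 385):
385 = 3*119 + 28
119 = 4*28 + 7
28 = 4*7 + 0
gcd = 7, but 7 ∤ 38, so the congruence has no solution.

no solution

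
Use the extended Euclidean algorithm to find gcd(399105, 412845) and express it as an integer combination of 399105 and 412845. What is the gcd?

15

Apply Euclid's algorithm to 412845 and 399105:
412845 = 1×399105 + 13740
399105 = 29×13740 + 645
13740 = 21×645 + 195
645 = 3×195 + 60
195 = 3×60 + 15
60 = 4×15 + 0
gcd(399105, 412845) = 15.
Back-substituting:
15 = 195 − 3·60
15 = −3·645 + 10·195
15 = 10·13740 − 213·645
15 = −213·399105 + 6187·13740
15 = 6187·412845 − 6400·399105
So 15 = (6187)·412845 + (-6400)·399105.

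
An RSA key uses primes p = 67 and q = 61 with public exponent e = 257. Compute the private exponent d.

φ(n) = (p−1)(q−1) = 66·60 = 3960.
Need d with 257·d ≡ 1 (mod 3960). Apply the extended Euclidean algorithm:
3960 = 15×257 + 105
257 = 2×105 + 47
105 = 2×47 + 11
47 = 4×11 + 3
11 = 3×3 + 2
3 = 1×2 + 1
2 = 2×1 + 0
Back-substitute:
1 = 3 − 2
1 = −11 + 4·3
1 = 4·47 − 17·11
1 = −17·105 + 38·47
1 = 38·257 − 93·105
1 = −93·3960 + 1433·257
So 257·1433 ≡ 1 (mod 3960), hence d = 1433.

1433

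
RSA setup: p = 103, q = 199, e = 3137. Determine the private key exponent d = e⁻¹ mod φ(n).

φ(n) = (p−1)(q−1) = 102·198 = 20196.
Need d with 3137·d ≡ 1 (mod 20196). Apply the extended Euclidean algorithm:
20196 = 6×3137 + 1374
3137 = 2×1374 + 389
1374 = 3×389 + 207
389 = 1×207 + 182
207 = 1×182 + 25
182 = 7×25 + 7
25 = 3×7 + 4
7 = 1×4 + 3
4 = 1×3 + 1
3 = 3×1 + 0
Back-substitute:
1 = 4 − 3
1 = −7 + 2·4
1 = 2·25 − 7·7
1 = −7·182 + 51·25
1 = 51·207 − 58·182
1 = −58·389 + 109·207
1 = 109·1374 − 385·389
1 = −385·3137 + 879·1374
1 = 879·20196 − 5659·3137
So 3137·(-5659) ≡ 1 (mod 20196), hence d ≡ -5659 ≡ 14537 (mod 20196).

14537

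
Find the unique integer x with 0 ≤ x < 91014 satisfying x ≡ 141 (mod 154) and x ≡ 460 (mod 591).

Write x = 141 + 154·k. Then 154·k ≡ 460 − 141 ≡ 319 (mod 591).
Need 154⁻¹ mod 591. Extended Euclid on (591, 154):
591 = 3×154 + 129
154 = 1×129 + 25
129 = 5×25 + 4
25 = 6×4 + 1
4 = 4×1 + 0
Back-substitute:
1 = 25 − 6·4
1 = −6·129 + 31·25
1 = 31·154 − 37·129
1 = −37·591 + 142·154
154⁻¹ ≡ 142 (mod 591), so k ≡ 142·319 ≡ 382 (mod 591).
x = 141 + 154·382 = 58969.

58969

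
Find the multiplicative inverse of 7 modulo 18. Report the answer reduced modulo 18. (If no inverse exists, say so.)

gcd(18, 7) by repeated division:
18 = 2×7 + 4
7 = 1×4 + 3
4 = 1×3 + 1
3 = 3×1 + 0
Since gcd(7, 18) = 1, back-substitute to write 1 as a combination:
1 = 4 − 3
1 = −7 + 2·4
1 = 2·18 − 5·7
Hence 7⁻¹ ≡ -5 ≡ 13 (mod 18).

13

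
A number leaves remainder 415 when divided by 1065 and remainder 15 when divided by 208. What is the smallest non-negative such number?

Write x = 415 + 1065·k. Then 1065·k ≡ 15 − 415 ≡ 16 (mod 208).
Need 1065⁻¹ mod 208. Extended Euclid on (208, 25):
208 = 8*25 + 8
25 = 3*8 + 1
8 = 8*1 + 0
Back-substitute:
1 = 25 − 3·8
1 = −3·208 + 25·25
1065⁻¹ ≡ 25 (mod 208), so k ≡ 25·16 ≡ 192 (mod 208).
x = 415 + 1065·192 = 204895.

204895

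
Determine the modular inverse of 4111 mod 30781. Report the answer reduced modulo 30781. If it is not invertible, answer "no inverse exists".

13747

Apply the Euclidean algorithm to 30781 and 4111:
30781 = 7*4111 + 2004
4111 = 2*2004 + 103
2004 = 19*103 + 47
103 = 2*47 + 9
47 = 5*9 + 2
9 = 4*2 + 1
2 = 2*1 + 0
Since gcd(4111, 30781) = 1, back-substitute to write 1 as a combination:
1 = 9 − 4·2
1 = −4·47 + 21·9
1 = 21·103 − 46·47
1 = −46·2004 + 895·103
1 = 895·4111 − 1836·2004
1 = −1836·30781 + 13747·4111
So 4111·13747 ≡ 1 (mod 30781).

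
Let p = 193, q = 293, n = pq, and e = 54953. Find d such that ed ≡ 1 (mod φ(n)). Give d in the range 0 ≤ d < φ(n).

φ(n) = (p−1)(q−1) = 192·292 = 56064.
Need d with 54953·d ≡ 1 (mod 56064). Apply the extended Euclidean algorithm:
56064 = 1×54953 + 1111
54953 = 49×1111 + 514
1111 = 2×514 + 83
514 = 6×83 + 16
83 = 5×16 + 3
16 = 5×3 + 1
3 = 3×1 + 0
Back-substitute:
1 = 16 − 5·3
1 = −5·83 + 26·16
1 = 26·514 − 161·83
1 = −161·1111 + 348·514
1 = 348·54953 − 17213·1111
1 = −17213·56064 + 17561·54953
So 54953·17561 ≡ 1 (mod 56064), hence d = 17561.

17561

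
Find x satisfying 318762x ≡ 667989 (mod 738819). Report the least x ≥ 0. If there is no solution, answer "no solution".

First find gcd(318762, 738819):
738819 = 2×318762 + 101295
318762 = 3×101295 + 14877
101295 = 6×14877 + 12033
14877 = 1×12033 + 2844
12033 = 4×2844 + 657
2844 = 4×657 + 216
657 = 3×216 + 9
216 = 24×9 + 0
gcd = 9 and 9 | 667989, so solutions exist. Divide through by 9: 35418x ≡ 74221 (mod 82091).
Now find 35418⁻¹ mod 82091:
82091 = 2·35418 + 11255
35418 = 3·11255 + 1653
11255 = 6·1653 + 1337
1653 = 1·1337 + 316
1337 = 4·316 + 73
316 = 4·73 + 24
73 = 3·24 + 1
24 = 24·1 + 0
Back-substitute:
1 = 73 − 3·24
1 = −3·316 + 13·73
1 = 13·1337 − 55·316
1 = −55·1653 + 68·1337
1 = 68·11255 − 463·1653
1 = −463·35418 + 1457·11255
1 = 1457·82091 − 3377·35418
So 35418·(-3377) ≡ 1 (mod 82091), i.e. 35418⁻¹ ≡ 78714.
Then x ≡ 78714·74221 ≡ 61597 (mod 82091); the smallest non-negative solution is x = 61597.

61597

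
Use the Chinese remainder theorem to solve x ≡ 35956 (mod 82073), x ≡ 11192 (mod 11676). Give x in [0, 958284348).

842761520

Write x = 35956 + 82073·k. Then 82073·k ≡ 11192 − 35956 ≡ 10264 (mod 11676).
Need 82073⁻¹ mod 11676. Extended Euclid on (11676, 341):
11676 = 34×341 + 82
341 = 4×82 + 13
82 = 6×13 + 4
13 = 3×4 + 1
4 = 4×1 + 0
Back-substitute:
1 = 13 − 3·4
1 = −3·82 + 19·13
1 = 19·341 − 79·82
1 = −79·11676 + 2705·341
82073⁻¹ ≡ 2705 (mod 11676), so k ≡ 2705·10264 ≡ 10268 (mod 11676).
x = 35956 + 82073·10268 = 842761520.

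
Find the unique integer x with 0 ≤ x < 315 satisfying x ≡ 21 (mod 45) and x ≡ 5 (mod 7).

201

Write x = 21 + 45·k. Then 45·k ≡ 5 − 21 ≡ 5 (mod 7).
Need 45⁻¹ mod 7. Extended Euclid on (7, 3):
7 = 2·3 + 1
3 = 3·1 + 0
Back-substitute:
1 = 7 − 2·3
45⁻¹ ≡ 5 (mod 7), so k ≡ 5·5 ≡ 4 (mod 7).
x = 21 + 45·4 = 201.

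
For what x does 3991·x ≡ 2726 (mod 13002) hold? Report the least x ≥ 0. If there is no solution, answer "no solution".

First find gcd(3991, 13002):
13002 = 3·3991 + 1029
3991 = 3·1029 + 904
1029 = 1·904 + 125
904 = 7·125 + 29
125 = 4·29 + 9
29 = 3·9 + 2
9 = 4·2 + 1
2 = 2·1 + 0
gcd = 1, so a unique solution mod 13002 exists.
Back-substitute for the Bézout coefficients:
1 = 9 − 4·2
1 = −4·29 + 13·9
1 = 13·125 − 56·29
1 = −56·904 + 405·125
1 = 405·1029 − 461·904
1 = −461·3991 + 1788·1029
1 = 1788·13002 − 5825·3991
So 3991·(-5825) ≡ 1 (mod 13002), giving 3991⁻¹ ≡ 7177.
x ≡ 3991⁻¹·2726 ≡ 7177·2726 ≡ 9494 (mod 13002).

9494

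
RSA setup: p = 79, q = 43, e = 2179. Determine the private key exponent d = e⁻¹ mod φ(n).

φ(n) = (p−1)(q−1) = 78·42 = 3276.
Need d with 2179·d ≡ 1 (mod 3276). Apply the extended Euclidean algorithm:
3276 = 1·2179 + 1097
2179 = 1·1097 + 1082
1097 = 1·1082 + 15
1082 = 72·15 + 2
15 = 7·2 + 1
2 = 2·1 + 0
Back-substitute:
1 = 15 − 7·2
1 = −7·1082 + 505·15
1 = 505·1097 − 512·1082
1 = −512·2179 + 1017·1097
1 = 1017·3276 − 1529·2179
So 2179·(-1529) ≡ 1 (mod 3276), hence d ≡ -1529 ≡ 1747 (mod 3276).

1747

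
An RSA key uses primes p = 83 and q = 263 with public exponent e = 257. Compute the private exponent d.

17973

φ(n) = (p−1)(q−1) = 82·262 = 21484.
Need d with 257·d ≡ 1 (mod 21484). Apply the extended Euclidean algorithm:
21484 = 83·257 + 153
257 = 1·153 + 104
153 = 1·104 + 49
104 = 2·49 + 6
49 = 8·6 + 1
6 = 6·1 + 0
Back-substitute:
1 = 49 − 8·6
1 = −8·104 + 17·49
1 = 17·153 − 25·104
1 = −25·257 + 42·153
1 = 42·21484 − 3511·257
So 257·(-3511) ≡ 1 (mod 21484), hence d ≡ -3511 ≡ 17973 (mod 21484).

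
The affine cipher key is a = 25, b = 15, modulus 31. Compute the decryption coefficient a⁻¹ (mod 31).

5

Extended Euclidean algorithm:
31 = 1*25 + 6
25 = 4*6 + 1
6 = 6*1 + 0
gcd = 1, so the inverse exists. Back-substitute:
1 = 25 − 4·6
1 = −4·31 + 5·25
So 25·5 ≡ 1 (mod 31).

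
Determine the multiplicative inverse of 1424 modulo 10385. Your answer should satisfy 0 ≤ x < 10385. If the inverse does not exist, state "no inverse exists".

8044

Extended Euclidean algorithm:
10385 = 7*1424 + 417
1424 = 3*417 + 173
417 = 2*173 + 71
173 = 2*71 + 31
71 = 2*31 + 9
31 = 3*9 + 4
9 = 2*4 + 1
4 = 4*1 + 0
gcd = 1, so the inverse exists. Back-substitute:
1 = 9 − 2·4
1 = −2·31 + 7·9
1 = 7·71 − 16·31
1 = −16·173 + 39·71
1 = 39·417 − 94·173
1 = −94·1424 + 321·417
1 = 321·10385 − 2341·1424
Thus 1424·(-2341) ≡ 1 (mod 10385); reducing, -2341 mod 10385 = 8044.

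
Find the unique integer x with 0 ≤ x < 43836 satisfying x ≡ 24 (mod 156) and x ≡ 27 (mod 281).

Write x = 24 + 156·k. Then 156·k ≡ 27 − 24 ≡ 3 (mod 281).
Need 156⁻¹ mod 281. Extended Euclid on (281, 156):
281 = 1*156 + 125
156 = 1*125 + 31
125 = 4*31 + 1
31 = 31*1 + 0
Back-substitute:
1 = 125 − 4·31
1 = −4·156 + 5·125
1 = 5·281 − 9·156
156⁻¹ ≡ 272 (mod 281), so k ≡ 272·3 ≡ 254 (mod 281).
x = 24 + 156·254 = 39648.

39648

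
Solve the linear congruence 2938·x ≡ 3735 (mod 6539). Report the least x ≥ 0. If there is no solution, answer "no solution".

gcd(2938, 6539):
6539 = 2×2938 + 663
2938 = 4×663 + 286
663 = 2×286 + 91
286 = 3×91 + 13
91 = 7×13 + 0
gcd = 13, but 13 ∤ 3735, so the congruence has no solution.

no solution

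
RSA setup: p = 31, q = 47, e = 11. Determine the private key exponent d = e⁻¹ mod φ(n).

φ(n) = (p−1)(q−1) = 30·46 = 1380.
Need d with 11·d ≡ 1 (mod 1380). Apply the extended Euclidean algorithm:
1380 = 125×11 + 5
11 = 2×5 + 1
5 = 5×1 + 0
Back-substitute:
1 = 11 − 2·5
1 = −2·1380 + 251·11
So 11·251 ≡ 1 (mod 1380), hence d = 251.

251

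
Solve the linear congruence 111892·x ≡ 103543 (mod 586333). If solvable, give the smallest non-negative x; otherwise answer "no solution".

28345

First find gcd(111892, 586333):
586333 = 5×111892 + 26873
111892 = 4×26873 + 4400
26873 = 6×4400 + 473
4400 = 9×473 + 143
473 = 3×143 + 44
143 = 3×44 + 11
44 = 4×11 + 0
gcd = 11 and 11 | 103543, so solutions exist. Divide through by 11: 10172x ≡ 9413 (mod 53303).
Now find 10172⁻¹ mod 53303:
53303 = 5*10172 + 2443
10172 = 4*2443 + 400
2443 = 6*400 + 43
400 = 9*43 + 13
43 = 3*13 + 4
13 = 3*4 + 1
4 = 4*1 + 0
Back-substitute:
1 = 13 − 3·4
1 = −3·43 + 10·13
1 = 10·400 − 93·43
1 = −93·2443 + 568·400
1 = 568·10172 − 2365·2443
1 = −2365·53303 + 12393·10172
So 10172⁻¹ ≡ 12393 (mod 53303).
Then x ≡ 12393·9413 ≡ 28345 (mod 53303); the smallest non-negative solution is x = 28345.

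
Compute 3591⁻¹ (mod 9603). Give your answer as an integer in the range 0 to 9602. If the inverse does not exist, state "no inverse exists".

no inverse exists

Euclidean algorithm on 9603, 3591:
9603 = 2*3591 + 2421
3591 = 1*2421 + 1170
2421 = 2*1170 + 81
1170 = 14*81 + 36
81 = 2*36 + 9
36 = 4*9 + 0
gcd(3591, 9603) = 9 ≠ 1, so 3591 has no multiplicative inverse modulo 9603.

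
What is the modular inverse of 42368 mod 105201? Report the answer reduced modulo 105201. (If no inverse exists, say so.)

6950

Extended Euclidean algorithm:
105201 = 2*42368 + 20465
42368 = 2*20465 + 1438
20465 = 14*1438 + 333
1438 = 4*333 + 106
333 = 3*106 + 15
106 = 7*15 + 1
15 = 15*1 + 0
Since gcd(42368, 105201) = 1, back-substitute to write 1 as a combination:
1 = 106 − 7·15
1 = −7·333 + 22·106
1 = 22·1438 − 95·333
1 = −95·20465 + 1352·1438
1 = 1352·42368 − 2799·20465
1 = −2799·105201 + 6950·42368
So 42368·6950 ≡ 1 (mod 105201).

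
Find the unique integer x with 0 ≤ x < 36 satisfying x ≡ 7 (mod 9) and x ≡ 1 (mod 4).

25

Write x = 7 + 9·k. Then 9·k ≡ 1 − 7 ≡ 2 (mod 4).
Need 9⁻¹ mod 4. Extended Euclid on (4, 1):
4 = 4·1 + 0
9⁻¹ ≡ 1 (mod 4), so k ≡ 1·2 ≡ 2 (mod 4).
x = 7 + 9·2 = 25.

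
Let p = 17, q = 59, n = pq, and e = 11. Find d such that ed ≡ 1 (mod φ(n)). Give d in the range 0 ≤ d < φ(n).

675

φ(n) = (p−1)(q−1) = 16·58 = 928.
Need d with 11·d ≡ 1 (mod 928). Apply the extended Euclidean algorithm:
928 = 84·11 + 4
11 = 2·4 + 3
4 = 1·3 + 1
3 = 3·1 + 0
Back-substitute:
1 = 4 − 3
1 = −11 + 3·4
1 = 3·928 − 253·11
So 11·(-253) ≡ 1 (mod 928), hence d ≡ -253 ≡ 675 (mod 928).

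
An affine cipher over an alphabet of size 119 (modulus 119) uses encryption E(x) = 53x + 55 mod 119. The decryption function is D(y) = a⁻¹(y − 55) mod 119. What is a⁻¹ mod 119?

9

Apply the Euclidean algorithm to 119 and 53:
119 = 2×53 + 13
53 = 4×13 + 1
13 = 13×1 + 0
Since gcd(53, 119) = 1, back-substitute to write 1 as a combination:
1 = 53 − 4·13
1 = −4·119 + 9·53
So 53·9 ≡ 1 (mod 119).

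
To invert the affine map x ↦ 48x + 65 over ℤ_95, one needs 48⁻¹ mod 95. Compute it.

Run Euclid on (95, 48):
95 = 1×48 + 47
48 = 1×47 + 1
47 = 47×1 + 0
Since gcd(48, 95) = 1, back-substitute to write 1 as a combination:
1 = 48 − 47
1 = −95 + 2·48
So 48·2 ≡ 1 (mod 95).

2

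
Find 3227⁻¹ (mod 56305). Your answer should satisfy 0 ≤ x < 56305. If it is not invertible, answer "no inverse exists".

13278

gcd(56305, 3227) by repeated division:
56305 = 17·3227 + 1446
3227 = 2·1446 + 335
1446 = 4·335 + 106
335 = 3·106 + 17
106 = 6·17 + 4
17 = 4·4 + 1
4 = 4·1 + 0
Since gcd(3227, 56305) = 1, back-substitute to write 1 as a combination:
1 = 17 − 4·4
1 = −4·106 + 25·17
1 = 25·335 − 79·106
1 = −79·1446 + 341·335
1 = 341·3227 − 761·1446
1 = −761·56305 + 13278·3227
So 3227·13278 ≡ 1 (mod 56305).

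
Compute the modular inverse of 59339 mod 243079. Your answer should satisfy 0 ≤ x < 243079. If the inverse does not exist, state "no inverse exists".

170236

Apply the Euclidean algorithm to 243079 and 59339:
243079 = 4*59339 + 5723
59339 = 10*5723 + 2109
5723 = 2*2109 + 1505
2109 = 1*1505 + 604
1505 = 2*604 + 297
604 = 2*297 + 10
297 = 29*10 + 7
10 = 1*7 + 3
7 = 2*3 + 1
3 = 3*1 + 0
Since gcd(59339, 243079) = 1, back-substitute to write 1 as a combination:
1 = 7 − 2·3
1 = −2·10 + 3·7
1 = 3·297 − 89·10
1 = −89·604 + 181·297
1 = 181·1505 − 451·604
1 = −451·2109 + 632·1505
1 = 632·5723 − 1715·2109
1 = −1715·59339 + 17782·5723
1 = 17782·243079 − 72843·59339
Thus 59339·(-72843) ≡ 1 (mod 243079); reducing, -72843 mod 243079 = 170236.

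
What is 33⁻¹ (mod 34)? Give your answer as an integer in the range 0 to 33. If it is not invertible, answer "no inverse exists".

Extended Euclidean algorithm:
34 = 1×33 + 1
33 = 33×1 + 0
Since gcd(33, 34) = 1, back-substitute to write 1 as a combination:
1 = 34 − 33
Thus 33·(-1) ≡ 1 (mod 34); reducing, -1 mod 34 = 33.

33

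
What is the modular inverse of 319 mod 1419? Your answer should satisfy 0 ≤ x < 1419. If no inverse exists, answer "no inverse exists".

Compute gcd(319, 1419):
1419 = 4·319 + 143
319 = 2·143 + 33
143 = 4·33 + 11
33 = 3·11 + 0
Since gcd = 11 > 1, 319 is not a unit mod 1419.

no inverse exists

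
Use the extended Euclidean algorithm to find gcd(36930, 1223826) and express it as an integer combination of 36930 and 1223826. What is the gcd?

6

Euclidean algorithm:
1223826 = 33×36930 + 5136
36930 = 7×5136 + 978
5136 = 5×978 + 246
978 = 3×246 + 240
246 = 1×240 + 6
240 = 40×6 + 0
gcd(36930, 1223826) = 6.
Back-substituting:
6 = 246 − 240
6 = −978 + 4·246
6 = 4·5136 − 21·978
6 = −21·36930 + 151·5136
6 = 151·1223826 − 5004·36930
So 6 = (151)·1223826 + (-5004)·36930.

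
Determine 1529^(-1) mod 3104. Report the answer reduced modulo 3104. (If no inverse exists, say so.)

Run Euclid on (3104, 1529):
3104 = 2*1529 + 46
1529 = 33*46 + 11
46 = 4*11 + 2
11 = 5*2 + 1
2 = 2*1 + 0
The gcd is 1. Working backward:
1 = 11 − 5·2
1 = −5·46 + 21·11
1 = 21·1529 − 698·46
1 = −698·3104 + 1417·1529
So 1529·1417 ≡ 1 (mod 3104).

1417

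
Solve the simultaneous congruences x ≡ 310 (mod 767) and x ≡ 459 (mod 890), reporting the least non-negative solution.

404519

Write x = 310 + 767·k. Then 767·k ≡ 459 − 310 ≡ 149 (mod 890).
Need 767⁻¹ mod 890. Extended Euclid on (890, 767):
890 = 1·767 + 123
767 = 6·123 + 29
123 = 4·29 + 7
29 = 4·7 + 1
7 = 7·1 + 0
Back-substitute:
1 = 29 − 4·7
1 = −4·123 + 17·29
1 = 17·767 − 106·123
1 = −106·890 + 123·767
767⁻¹ ≡ 123 (mod 890), so k ≡ 123·149 ≡ 527 (mod 890).
x = 310 + 767·527 = 404519.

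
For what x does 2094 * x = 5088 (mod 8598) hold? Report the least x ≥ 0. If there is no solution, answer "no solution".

528

First find gcd(2094, 8598):
8598 = 4·2094 + 222
2094 = 9·222 + 96
222 = 2·96 + 30
96 = 3·30 + 6
30 = 5·6 + 0
gcd = 6 and 6 | 5088, so solutions exist. Divide through by 6: 349x ≡ 848 (mod 1433).
Now find 349⁻¹ mod 1433:
1433 = 4×349 + 37
349 = 9×37 + 16
37 = 2×16 + 5
16 = 3×5 + 1
5 = 5×1 + 0
Back-substitute:
1 = 16 − 3·5
1 = −3·37 + 7·16
1 = 7·349 − 66·37
1 = −66·1433 + 271·349
So 349⁻¹ ≡ 271 (mod 1433).
Then x ≡ 271·848 ≡ 528 (mod 1433); the smallest non-negative solution is x = 528.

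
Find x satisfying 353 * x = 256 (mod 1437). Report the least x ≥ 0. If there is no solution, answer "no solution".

First find gcd(353, 1437):
1437 = 4×353 + 25
353 = 14×25 + 3
25 = 8×3 + 1
3 = 3×1 + 0
gcd = 1, so a unique solution mod 1437 exists.
Back-substitute for the Bézout coefficients:
1 = 25 − 8·3
1 = −8·353 + 113·25
1 = 113·1437 − 460·353
So 353·(-460) ≡ 1 (mod 1437), giving 353⁻¹ ≡ 977.
x ≡ 353⁻¹·256 ≡ 977·256 ≡ 74 (mod 1437).

74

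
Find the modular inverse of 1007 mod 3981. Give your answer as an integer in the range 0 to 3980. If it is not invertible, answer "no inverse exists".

Apply the Euclidean algorithm to 3981 and 1007:
3981 = 3·1007 + 960
1007 = 1·960 + 47
960 = 20·47 + 20
47 = 2·20 + 7
20 = 2·7 + 6
7 = 1·6 + 1
6 = 6·1 + 0
gcd = 1, so the inverse exists. Back-substitute:
1 = 7 − 6
1 = −20 + 3·7
1 = 3·47 − 7·20
1 = −7·960 + 143·47
1 = 143·1007 − 150·960
1 = −150·3981 + 593·1007
So 1007·593 ≡ 1 (mod 3981).

593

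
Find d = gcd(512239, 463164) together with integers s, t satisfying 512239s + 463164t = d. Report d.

Euclidean algorithm:
512239 = 1×463164 + 49075
463164 = 9×49075 + 21489
49075 = 2×21489 + 6097
21489 = 3×6097 + 3198
6097 = 1×3198 + 2899
3198 = 1×2899 + 299
2899 = 9×299 + 208
299 = 1×208 + 91
208 = 2×91 + 26
91 = 3×26 + 13
26 = 2×13 + 0
gcd(512239, 463164) = 13.
Express as a combination:
13 = 91 − 3·26
13 = −3·208 + 7·91
13 = 7·299 − 10·208
13 = −10·2899 + 97·299
13 = 97·3198 − 107·2899
13 = −107·6097 + 204·3198
13 = 204·21489 − 719·6097
13 = −719·49075 + 1642·21489
13 = 1642·463164 − 15497·49075
13 = −15497·512239 + 17139·463164
So 13 = (-15497)·512239 + (17139)·463164.

13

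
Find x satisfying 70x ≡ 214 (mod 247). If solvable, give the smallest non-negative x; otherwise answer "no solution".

243

First find gcd(70, 247):
247 = 3*70 + 37
70 = 1*37 + 33
37 = 1*33 + 4
33 = 8*4 + 1
4 = 4*1 + 0
gcd = 1, so a unique solution mod 247 exists.
Back-substitute for the Bézout coefficients:
1 = 33 − 8·4
1 = −8·37 + 9·33
1 = 9·70 − 17·37
1 = −17·247 + 60·70
So 70·(60) ≡ 1 (mod 247), giving 70⁻¹ ≡ 60.
x ≡ 70⁻¹·214 ≡ 60·214 ≡ 243 (mod 247).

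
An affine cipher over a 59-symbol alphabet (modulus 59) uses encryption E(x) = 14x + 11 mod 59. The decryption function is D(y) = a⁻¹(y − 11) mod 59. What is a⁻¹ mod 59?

38

Extended Euclidean algorithm:
59 = 4×14 + 3
14 = 4×3 + 2
3 = 1×2 + 1
2 = 2×1 + 0
The gcd is 1. Working backward:
1 = 3 − 2
1 = −14 + 5·3
1 = 5·59 − 21·14
Thus 14·(-21) ≡ 1 (mod 59); reducing, -21 mod 59 = 38.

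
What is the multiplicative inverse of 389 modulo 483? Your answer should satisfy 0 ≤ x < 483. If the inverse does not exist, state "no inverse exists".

Extended Euclidean algorithm:
483 = 1×389 + 94
389 = 4×94 + 13
94 = 7×13 + 3
13 = 4×3 + 1
3 = 3×1 + 0
Since gcd(389, 483) = 1, back-substitute to write 1 as a combination:
1 = 13 − 4·3
1 = −4·94 + 29·13
1 = 29·389 − 120·94
1 = −120·483 + 149·389
So 389·149 ≡ 1 (mod 483).

149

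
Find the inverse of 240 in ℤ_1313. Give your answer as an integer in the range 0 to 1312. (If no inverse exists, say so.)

Apply the Euclidean algorithm to 1313 and 240:
1313 = 5·240 + 113
240 = 2·113 + 14
113 = 8·14 + 1
14 = 14·1 + 0
gcd = 1, so the inverse exists. Back-substitute:
1 = 113 − 8·14
1 = −8·240 + 17·113
1 = 17·1313 − 93·240
Thus 240·(-93) ≡ 1 (mod 1313); reducing, -93 mod 1313 = 1220.

1220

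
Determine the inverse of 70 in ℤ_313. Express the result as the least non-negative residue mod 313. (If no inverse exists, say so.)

237

Extended Euclidean algorithm:
313 = 4*70 + 33
70 = 2*33 + 4
33 = 8*4 + 1
4 = 4*1 + 0
The gcd is 1. Working backward:
1 = 33 − 8·4
1 = −8·70 + 17·33
1 = 17·313 − 76·70
Hence 70⁻¹ ≡ -76 ≡ 237 (mod 313).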